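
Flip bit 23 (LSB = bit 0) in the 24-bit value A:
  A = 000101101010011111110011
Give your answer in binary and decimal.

Mask = 1 << 23 = 100000000000000000000000
Bit 23 of A is 0; XOR with the mask flips it to 1.
  000101101010011111110011
^ 100000000000000000000000
--------------------------
  100101101010011111110011

Answer: 100101101010011111110011 (9873395)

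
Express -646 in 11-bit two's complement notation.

1. Binary of +646:  01010000110
2. Invert bits:     10101111001
3. Add 1:           10101111010

Answer: 10101111010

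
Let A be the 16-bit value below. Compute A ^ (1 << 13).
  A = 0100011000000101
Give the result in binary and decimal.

Mask = 1 << 13 = 0010000000000000
Bit 13 of A is 0; XOR with the mask flips it to 1.
  0100011000000101
^ 0010000000000000
------------------
  0110011000000101

Answer: 0110011000000101 (26117)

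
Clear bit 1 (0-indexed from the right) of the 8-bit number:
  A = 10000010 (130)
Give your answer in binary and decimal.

Mask = ~(1 << 1) = 11111101
Bit 1 of A is 1, so AND-ing with the mask clears it to 0.
  10000010
& 11111101
----------
  10000000

Answer: 10000000 (128)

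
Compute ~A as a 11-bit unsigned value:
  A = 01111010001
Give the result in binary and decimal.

Flip each bit (0->1, 1->0):
  01111010001
  10000101110

Answer: 10000101110 (1070)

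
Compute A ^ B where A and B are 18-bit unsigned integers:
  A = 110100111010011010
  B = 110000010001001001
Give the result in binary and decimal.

Apply ^ to each column (1 where bits differ):
  110100111010011010
^ 110000010001001001
--------------------
  000100101011010011

Answer: 000100101011010011 (19155)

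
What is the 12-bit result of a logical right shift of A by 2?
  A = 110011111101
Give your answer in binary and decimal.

Logical shift right by 2: drop the bottom 2 bit(s), prepend 2 zero(s) on the left.
  110011111101  ->  keep [1100111111], discard [01], prepend 00
= 001100111111

Answer: 001100111111 (831)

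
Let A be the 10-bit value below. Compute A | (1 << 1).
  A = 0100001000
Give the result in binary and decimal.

Mask = 1 << 1 = 0000000010
Bit 1 of A is 0, so OR-ing with the mask flips it to 1.
  0100001000
| 0000000010
------------
  0100001010

Answer: 0100001010 (266)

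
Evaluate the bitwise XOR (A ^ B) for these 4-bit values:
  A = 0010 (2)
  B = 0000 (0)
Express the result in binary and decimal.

Apply ^ to each column (1 where bits differ):
  0010
^ 0000
------
  0010

Answer: 0010 (2)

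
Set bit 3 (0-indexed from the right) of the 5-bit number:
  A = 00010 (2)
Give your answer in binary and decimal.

Mask = 1 << 3 = 01000
Bit 3 of A is 0, so OR-ing with the mask flips it to 1.
  00010
| 01000
-------
  01010

Answer: 01010 (10)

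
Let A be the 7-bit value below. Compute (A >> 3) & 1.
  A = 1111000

Bit 3 is the 4th from the right.
  1111000
     ^
That bit is 1.

Answer: 1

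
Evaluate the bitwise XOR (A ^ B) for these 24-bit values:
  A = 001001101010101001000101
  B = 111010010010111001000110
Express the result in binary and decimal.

Apply ^ to each column (1 where bits differ):
  001001101010101001000101
^ 111010010010111001000110
--------------------------
  110011111000010000000011

Answer: 110011111000010000000011 (13599747)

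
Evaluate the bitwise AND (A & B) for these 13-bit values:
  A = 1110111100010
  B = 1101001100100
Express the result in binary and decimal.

Apply & to each column (1 only where both bits are 1):
  1110111100010
& 1101001100100
---------------
  1100001100000

Answer: 1100001100000 (6240)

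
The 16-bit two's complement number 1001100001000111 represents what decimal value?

MSB is 1, so the value is negative. Find the magnitude:
1. Invert bits:  0110011110111000
2. Add 1:        0110011110111001  = 26553
3. Apply sign:   -26553

Answer: -26553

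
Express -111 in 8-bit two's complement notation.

1. Binary of +111:  01101111
2. Invert bits:     10010000
3. Add 1:           10010001

Answer: 10010001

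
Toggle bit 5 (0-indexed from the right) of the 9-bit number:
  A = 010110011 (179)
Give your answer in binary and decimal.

Mask = 1 << 5 = 000100000
Bit 5 of A is 1; XOR with the mask flips it to 0.
  010110011
^ 000100000
-----------
  010010011

Answer: 010010011 (147)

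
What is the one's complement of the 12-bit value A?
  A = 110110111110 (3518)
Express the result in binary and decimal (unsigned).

Flip each bit (0->1, 1->0):
  110110111110
  001001000001

Answer: 001001000001 (577)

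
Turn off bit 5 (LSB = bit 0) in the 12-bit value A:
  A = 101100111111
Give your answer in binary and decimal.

Mask = ~(1 << 5) = 111111011111
Bit 5 of A is 1, so AND-ing with the mask clears it to 0.
  101100111111
& 111111011111
--------------
  101100011111

Answer: 101100011111 (2847)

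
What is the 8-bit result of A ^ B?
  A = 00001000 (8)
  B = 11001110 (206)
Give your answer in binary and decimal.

Apply ^ to each column (1 where bits differ):
  00001000
^ 11001110
----------
  11000110

Answer: 11000110 (198)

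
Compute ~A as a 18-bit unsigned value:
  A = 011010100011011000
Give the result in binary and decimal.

Flip each bit (0->1, 1->0):
  011010100011011000
  100101011100100111

Answer: 100101011100100111 (153383)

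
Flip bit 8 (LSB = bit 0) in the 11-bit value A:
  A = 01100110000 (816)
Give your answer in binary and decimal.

Mask = 1 << 8 = 00100000000
Bit 8 of A is 1; XOR with the mask flips it to 0.
  01100110000
^ 00100000000
-------------
  01000110000

Answer: 01000110000 (560)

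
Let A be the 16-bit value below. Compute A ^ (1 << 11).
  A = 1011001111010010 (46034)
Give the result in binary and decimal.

Mask = 1 << 11 = 0000100000000000
Bit 11 of A is 0; XOR with the mask flips it to 1.
  1011001111010010
^ 0000100000000000
------------------
  1011101111010010

Answer: 1011101111010010 (48082)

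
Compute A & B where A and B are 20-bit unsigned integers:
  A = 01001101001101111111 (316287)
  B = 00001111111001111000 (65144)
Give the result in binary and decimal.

Apply & to each column (1 only where both bits are 1):
  01001101001101111111
& 00001111111001111000
----------------------
  00001101001001111000

Answer: 00001101001001111000 (53880)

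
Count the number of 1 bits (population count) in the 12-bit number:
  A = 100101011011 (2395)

100101011011
1-bits at positions (from bit 0 = LSB): 0, 1, 3, 4, 6, 8, 11
Count = 7

Answer: 7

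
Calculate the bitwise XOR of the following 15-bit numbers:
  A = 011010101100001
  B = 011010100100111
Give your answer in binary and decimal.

Apply ^ to each column (1 where bits differ):
  011010101100001
^ 011010100100111
-----------------
  000000001000110

Answer: 000000001000110 (70)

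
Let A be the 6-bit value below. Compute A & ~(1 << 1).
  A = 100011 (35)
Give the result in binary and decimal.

Mask = ~(1 << 1) = 111101
Bit 1 of A is 1, so AND-ing with the mask clears it to 0.
  100011
& 111101
--------
  100001

Answer: 100001 (33)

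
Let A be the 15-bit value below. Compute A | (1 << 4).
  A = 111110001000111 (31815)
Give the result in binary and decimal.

Mask = 1 << 4 = 000000000010000
Bit 4 of A is 0, so OR-ing with the mask flips it to 1.
  111110001000111
| 000000000010000
-----------------
  111110001010111

Answer: 111110001010111 (31831)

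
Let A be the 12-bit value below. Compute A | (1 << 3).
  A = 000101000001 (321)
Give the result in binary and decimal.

Mask = 1 << 3 = 000000001000
Bit 3 of A is 0, so OR-ing with the mask flips it to 1.
  000101000001
| 000000001000
--------------
  000101001001

Answer: 000101001001 (329)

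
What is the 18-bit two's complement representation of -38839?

1. Binary of +38839:  001001011110110111
2. Invert bits:     110110100001001000
3. Add 1:           110110100001001001

Answer: 110110100001001001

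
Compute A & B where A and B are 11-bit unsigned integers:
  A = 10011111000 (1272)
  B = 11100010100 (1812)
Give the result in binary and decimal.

Apply & to each column (1 only where both bits are 1):
  10011111000
& 11100010100
-------------
  10000010000

Answer: 10000010000 (1040)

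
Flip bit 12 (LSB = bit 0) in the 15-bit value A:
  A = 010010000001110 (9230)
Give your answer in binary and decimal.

Mask = 1 << 12 = 001000000000000
Bit 12 of A is 0; XOR with the mask flips it to 1.
  010010000001110
^ 001000000000000
-----------------
  011010000001110

Answer: 011010000001110 (13326)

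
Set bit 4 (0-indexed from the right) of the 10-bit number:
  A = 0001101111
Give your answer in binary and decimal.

Mask = 1 << 4 = 0000010000
Bit 4 of A is 0, so OR-ing with the mask flips it to 1.
  0001101111
| 0000010000
------------
  0001111111

Answer: 0001111111 (127)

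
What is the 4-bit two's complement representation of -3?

1. Binary of +3:  0011
2. Invert bits:     1100
3. Add 1:           1101

Answer: 1101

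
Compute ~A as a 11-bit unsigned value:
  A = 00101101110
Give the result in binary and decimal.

Flip each bit (0->1, 1->0):
  00101101110
  11010010001

Answer: 11010010001 (1681)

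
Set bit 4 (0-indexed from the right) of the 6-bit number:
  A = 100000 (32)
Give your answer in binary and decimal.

Mask = 1 << 4 = 010000
Bit 4 of A is 0, so OR-ing with the mask flips it to 1.
  100000
| 010000
--------
  110000

Answer: 110000 (48)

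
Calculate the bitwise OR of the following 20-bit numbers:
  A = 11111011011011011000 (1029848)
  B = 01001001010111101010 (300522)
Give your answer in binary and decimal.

Apply | to each column (1 where either bit is 1):
  11111011011011011000
| 01001001010111101010
----------------------
  11111011011111111010

Answer: 11111011011111111010 (1030138)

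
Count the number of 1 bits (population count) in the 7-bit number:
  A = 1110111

1110111
1-bits at positions (from bit 0 = LSB): 0, 1, 2, 4, 5, 6
Count = 6

Answer: 6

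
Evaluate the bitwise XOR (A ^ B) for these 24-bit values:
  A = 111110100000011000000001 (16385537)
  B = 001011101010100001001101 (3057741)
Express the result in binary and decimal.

Apply ^ to each column (1 where bits differ):
  111110100000011000000001
^ 001011101010100001001101
--------------------------
  110101001010111001001100

Answer: 110101001010111001001100 (13938252)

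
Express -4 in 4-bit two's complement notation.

1. Binary of +4:  0100
2. Invert bits:     1011
3. Add 1:           1100

Answer: 1100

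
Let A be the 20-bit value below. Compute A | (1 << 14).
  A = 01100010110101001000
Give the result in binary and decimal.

Mask = 1 << 14 = 00000100000000000000
Bit 14 of A is 0, so OR-ing with the mask flips it to 1.
  01100010110101001000
| 00000100000000000000
----------------------
  01100110110101001000

Answer: 01100110110101001000 (421192)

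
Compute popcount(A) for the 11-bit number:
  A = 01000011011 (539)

01000011011
1-bits at positions (from bit 0 = LSB): 0, 1, 3, 4, 9
Count = 5

Answer: 5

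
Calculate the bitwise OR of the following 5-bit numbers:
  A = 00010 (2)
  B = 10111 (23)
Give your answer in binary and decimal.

Apply | to each column (1 where either bit is 1):
  00010
| 10111
-------
  10111

Answer: 10111 (23)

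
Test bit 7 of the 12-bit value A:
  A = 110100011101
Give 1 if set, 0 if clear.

Bit 7 is the 8th from the right.
  110100011101
      ^
That bit is 0.

Answer: 0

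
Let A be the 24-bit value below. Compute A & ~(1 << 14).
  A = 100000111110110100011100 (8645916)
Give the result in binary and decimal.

Mask = ~(1 << 14) = 111111111011111111111111
Bit 14 of A is 1, so AND-ing with the mask clears it to 0.
  100000111110110100011100
& 111111111011111111111111
--------------------------
  100000111010110100011100

Answer: 100000111010110100011100 (8629532)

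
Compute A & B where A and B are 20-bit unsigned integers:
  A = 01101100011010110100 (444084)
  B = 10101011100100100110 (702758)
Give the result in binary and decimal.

Apply & to each column (1 only where both bits are 1):
  01101100011010110100
& 10101011100100100110
----------------------
  00101000000000100100

Answer: 00101000000000100100 (163876)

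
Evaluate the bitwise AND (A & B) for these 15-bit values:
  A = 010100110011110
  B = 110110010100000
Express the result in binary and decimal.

Apply & to each column (1 only where both bits are 1):
  010100110011110
& 110110010100000
-----------------
  010100010000000

Answer: 010100010000000 (10368)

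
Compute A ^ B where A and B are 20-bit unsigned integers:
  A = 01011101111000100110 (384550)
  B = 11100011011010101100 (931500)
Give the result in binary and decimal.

Apply ^ to each column (1 where bits differ):
  01011101111000100110
^ 11100011011010101100
----------------------
  10111110100010001010

Answer: 10111110100010001010 (780426)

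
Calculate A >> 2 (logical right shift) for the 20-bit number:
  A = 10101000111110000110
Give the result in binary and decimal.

Logical shift right by 2: drop the bottom 2 bit(s), prepend 2 zero(s) on the left.
  10101000111110000110  ->  keep [101010001111100001], discard [10], prepend 00
= 00101010001111100001

Answer: 00101010001111100001 (173025)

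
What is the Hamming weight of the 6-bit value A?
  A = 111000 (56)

111000
1-bits at positions (from bit 0 = LSB): 3, 4, 5
Count = 3

Answer: 3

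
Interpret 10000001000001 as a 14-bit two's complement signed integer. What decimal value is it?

MSB is 1, so the value is negative. Find the magnitude:
1. Invert bits:  01111110111110
2. Add 1:        01111110111111  = 8127
3. Apply sign:   -8127

Answer: -8127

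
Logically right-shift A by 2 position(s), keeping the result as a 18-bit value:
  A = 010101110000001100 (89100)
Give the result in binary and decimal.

Logical shift right by 2: drop the bottom 2 bit(s), prepend 2 zero(s) on the left.
  010101110000001100  ->  keep [0101011100000011], discard [00], prepend 00
= 000101011100000011

Answer: 000101011100000011 (22275)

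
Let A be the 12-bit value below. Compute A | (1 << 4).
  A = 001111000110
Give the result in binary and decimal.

Mask = 1 << 4 = 000000010000
Bit 4 of A is 0, so OR-ing with the mask flips it to 1.
  001111000110
| 000000010000
--------------
  001111010110

Answer: 001111010110 (982)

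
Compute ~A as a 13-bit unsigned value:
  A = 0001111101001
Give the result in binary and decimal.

Flip each bit (0->1, 1->0):
  0001111101001
  1110000010110

Answer: 1110000010110 (7190)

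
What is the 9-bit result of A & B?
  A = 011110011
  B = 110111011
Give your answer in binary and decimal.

Apply & to each column (1 only where both bits are 1):
  011110011
& 110111011
-----------
  010110011

Answer: 010110011 (179)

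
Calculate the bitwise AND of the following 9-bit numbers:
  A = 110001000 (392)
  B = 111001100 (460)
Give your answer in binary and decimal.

Apply & to each column (1 only where both bits are 1):
  110001000
& 111001100
-----------
  110001000

Answer: 110001000 (392)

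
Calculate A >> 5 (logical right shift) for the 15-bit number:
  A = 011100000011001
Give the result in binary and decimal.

Logical shift right by 5: drop the bottom 5 bit(s), prepend 5 zero(s) on the left.
  011100000011001  ->  keep [0111000000], discard [11001], prepend 00000
= 000000111000000

Answer: 000000111000000 (448)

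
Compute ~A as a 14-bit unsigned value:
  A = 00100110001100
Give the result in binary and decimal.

Flip each bit (0->1, 1->0):
  00100110001100
  11011001110011

Answer: 11011001110011 (13939)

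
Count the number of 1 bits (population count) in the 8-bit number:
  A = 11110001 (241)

11110001
1-bits at positions (from bit 0 = LSB): 0, 4, 5, 6, 7
Count = 5

Answer: 5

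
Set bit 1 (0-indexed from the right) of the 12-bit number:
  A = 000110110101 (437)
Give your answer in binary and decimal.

Mask = 1 << 1 = 000000000010
Bit 1 of A is 0, so OR-ing with the mask flips it to 1.
  000110110101
| 000000000010
--------------
  000110110111

Answer: 000110110111 (439)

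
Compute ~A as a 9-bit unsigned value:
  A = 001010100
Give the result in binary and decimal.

Flip each bit (0->1, 1->0):
  001010100
  110101011

Answer: 110101011 (427)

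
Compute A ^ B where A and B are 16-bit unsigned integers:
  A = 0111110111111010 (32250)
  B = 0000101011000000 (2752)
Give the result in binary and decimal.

Apply ^ to each column (1 where bits differ):
  0111110111111010
^ 0000101011000000
------------------
  0111011100111010

Answer: 0111011100111010 (30522)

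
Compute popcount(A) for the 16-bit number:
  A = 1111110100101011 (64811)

1111110100101011
1-bits at positions (from bit 0 = LSB): 0, 1, 3, 5, 8, 10, 11, 12, 13, 14, 15
Count = 11

Answer: 11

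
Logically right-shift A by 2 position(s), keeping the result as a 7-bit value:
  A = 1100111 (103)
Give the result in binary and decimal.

Logical shift right by 2: drop the bottom 2 bit(s), prepend 2 zero(s) on the left.
  1100111  ->  keep [11001], discard [11], prepend 00
= 0011001

Answer: 0011001 (25)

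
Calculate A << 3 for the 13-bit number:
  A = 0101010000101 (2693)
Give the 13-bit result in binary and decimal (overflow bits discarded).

Shift left by 3: drop the top 3 bit(s), append 3 zero(s) on the right.
  0101010000101  ->  discard [010], keep [1010000101], append 000
= 1010000101000

Answer: 1010000101000 (5160)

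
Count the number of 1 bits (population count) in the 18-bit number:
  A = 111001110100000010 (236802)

111001110100000010
1-bits at positions (from bit 0 = LSB): 1, 8, 10, 11, 12, 15, 16, 17
Count = 8

Answer: 8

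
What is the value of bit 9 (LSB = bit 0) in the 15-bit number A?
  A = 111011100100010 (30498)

Bit 9 is the 10th from the right.
  111011100100010
       ^
That bit is 1.

Answer: 1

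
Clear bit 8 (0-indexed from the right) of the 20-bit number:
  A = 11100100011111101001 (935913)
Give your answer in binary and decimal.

Mask = ~(1 << 8) = 11111111111011111111
Bit 8 of A is 1, so AND-ing with the mask clears it to 0.
  11100100011111101001
& 11111111111011111111
----------------------
  11100100011011101001

Answer: 11100100011011101001 (935657)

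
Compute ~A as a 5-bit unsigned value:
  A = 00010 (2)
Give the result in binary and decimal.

Flip each bit (0->1, 1->0):
  00010
  11101

Answer: 11101 (29)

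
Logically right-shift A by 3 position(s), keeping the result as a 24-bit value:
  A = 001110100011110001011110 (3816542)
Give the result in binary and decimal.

Logical shift right by 3: drop the bottom 3 bit(s), prepend 3 zero(s) on the left.
  001110100011110001011110  ->  keep [001110100011110001011], discard [110], prepend 000
= 000001110100011110001011

Answer: 000001110100011110001011 (477067)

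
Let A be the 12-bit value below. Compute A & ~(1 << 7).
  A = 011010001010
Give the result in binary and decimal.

Mask = ~(1 << 7) = 111101111111
Bit 7 of A is 1, so AND-ing with the mask clears it to 0.
  011010001010
& 111101111111
--------------
  011000001010

Answer: 011000001010 (1546)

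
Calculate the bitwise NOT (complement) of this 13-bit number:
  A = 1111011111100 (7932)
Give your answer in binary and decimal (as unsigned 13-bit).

Flip each bit (0->1, 1->0):
  1111011111100
  0000100000011

Answer: 0000100000011 (259)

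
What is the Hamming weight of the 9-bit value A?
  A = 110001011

110001011
1-bits at positions (from bit 0 = LSB): 0, 1, 3, 7, 8
Count = 5

Answer: 5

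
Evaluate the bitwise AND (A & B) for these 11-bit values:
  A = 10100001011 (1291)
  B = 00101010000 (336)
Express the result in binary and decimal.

Apply & to each column (1 only where both bits are 1):
  10100001011
& 00101010000
-------------
  00100000000

Answer: 00100000000 (256)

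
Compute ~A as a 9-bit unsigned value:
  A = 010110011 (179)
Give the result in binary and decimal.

Flip each bit (0->1, 1->0):
  010110011
  101001100

Answer: 101001100 (332)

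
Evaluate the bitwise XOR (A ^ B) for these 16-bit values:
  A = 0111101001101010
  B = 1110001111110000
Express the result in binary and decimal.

Apply ^ to each column (1 where bits differ):
  0111101001101010
^ 1110001111110000
------------------
  1001100110011010

Answer: 1001100110011010 (39322)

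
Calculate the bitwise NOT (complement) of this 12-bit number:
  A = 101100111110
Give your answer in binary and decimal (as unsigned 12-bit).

Flip each bit (0->1, 1->0):
  101100111110
  010011000001

Answer: 010011000001 (1217)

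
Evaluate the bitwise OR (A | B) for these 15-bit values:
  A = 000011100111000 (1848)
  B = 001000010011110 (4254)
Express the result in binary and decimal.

Apply | to each column (1 where either bit is 1):
  000011100111000
| 001000010011110
-----------------
  001011110111110

Answer: 001011110111110 (6078)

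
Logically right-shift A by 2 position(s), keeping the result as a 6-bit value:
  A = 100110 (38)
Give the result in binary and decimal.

Logical shift right by 2: drop the bottom 2 bit(s), prepend 2 zero(s) on the left.
  100110  ->  keep [1001], discard [10], prepend 00
= 001001

Answer: 001001 (9)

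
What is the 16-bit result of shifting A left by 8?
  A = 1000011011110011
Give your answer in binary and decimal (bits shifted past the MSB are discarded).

Shift left by 8: drop the top 8 bit(s), append 8 zero(s) on the right.
  1000011011110011  ->  discard [10000110], keep [11110011], append 00000000
= 1111001100000000

Answer: 1111001100000000 (62208)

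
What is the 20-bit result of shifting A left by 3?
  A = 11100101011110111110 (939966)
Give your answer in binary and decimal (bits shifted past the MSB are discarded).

Shift left by 3: drop the top 3 bit(s), append 3 zero(s) on the right.
  11100101011110111110  ->  discard [111], keep [00101011110111110], append 000
= 00101011110111110000

Answer: 00101011110111110000 (179696)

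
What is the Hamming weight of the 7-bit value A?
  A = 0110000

0110000
1-bits at positions (from bit 0 = LSB): 4, 5
Count = 2

Answer: 2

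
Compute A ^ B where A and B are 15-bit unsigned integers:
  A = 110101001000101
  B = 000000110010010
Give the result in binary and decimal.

Apply ^ to each column (1 where bits differ):
  110101001000101
^ 000000110010010
-----------------
  110101111010111

Answer: 110101111010111 (27607)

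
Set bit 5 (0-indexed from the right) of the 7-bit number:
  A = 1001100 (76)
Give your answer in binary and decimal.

Mask = 1 << 5 = 0100000
Bit 5 of A is 0, so OR-ing with the mask flips it to 1.
  1001100
| 0100000
---------
  1101100

Answer: 1101100 (108)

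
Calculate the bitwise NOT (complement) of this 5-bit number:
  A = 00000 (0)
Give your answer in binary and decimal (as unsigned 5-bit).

Flip each bit (0->1, 1->0):
  00000
  11111

Answer: 11111 (31)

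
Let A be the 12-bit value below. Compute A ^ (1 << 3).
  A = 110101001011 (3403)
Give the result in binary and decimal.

Mask = 1 << 3 = 000000001000
Bit 3 of A is 1; XOR with the mask flips it to 0.
  110101001011
^ 000000001000
--------------
  110101000011

Answer: 110101000011 (3395)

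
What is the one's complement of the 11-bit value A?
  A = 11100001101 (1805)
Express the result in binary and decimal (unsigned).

Flip each bit (0->1, 1->0):
  11100001101
  00011110010

Answer: 00011110010 (242)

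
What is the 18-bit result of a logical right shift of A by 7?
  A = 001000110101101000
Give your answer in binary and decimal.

Logical shift right by 7: drop the bottom 7 bit(s), prepend 7 zero(s) on the left.
  001000110101101000  ->  keep [00100011010], discard [1101000], prepend 0000000
= 000000000100011010

Answer: 000000000100011010 (282)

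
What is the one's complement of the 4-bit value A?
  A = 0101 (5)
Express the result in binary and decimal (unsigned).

Flip each bit (0->1, 1->0):
  0101
  1010

Answer: 1010 (10)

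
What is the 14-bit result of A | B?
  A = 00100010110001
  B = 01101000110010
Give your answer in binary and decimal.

Apply | to each column (1 where either bit is 1):
  00100010110001
| 01101000110010
----------------
  01101010110011

Answer: 01101010110011 (6835)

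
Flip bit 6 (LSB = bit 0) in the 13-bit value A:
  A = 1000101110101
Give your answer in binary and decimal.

Mask = 1 << 6 = 0000001000000
Bit 6 of A is 1; XOR with the mask flips it to 0.
  1000101110101
^ 0000001000000
---------------
  1000100110101

Answer: 1000100110101 (4405)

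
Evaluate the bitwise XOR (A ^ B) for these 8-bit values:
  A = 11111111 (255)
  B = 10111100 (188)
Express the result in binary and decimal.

Apply ^ to each column (1 where bits differ):
  11111111
^ 10111100
----------
  01000011

Answer: 01000011 (67)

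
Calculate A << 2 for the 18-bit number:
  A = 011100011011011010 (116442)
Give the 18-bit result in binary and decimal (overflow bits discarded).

Shift left by 2: drop the top 2 bit(s), append 2 zero(s) on the right.
  011100011011011010  ->  discard [01], keep [1100011011011010], append 00
= 110001101101101000

Answer: 110001101101101000 (203624)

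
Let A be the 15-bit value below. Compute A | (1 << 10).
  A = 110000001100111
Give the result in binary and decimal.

Mask = 1 << 10 = 000010000000000
Bit 10 of A is 0, so OR-ing with the mask flips it to 1.
  110000001100111
| 000010000000000
-----------------
  110010001100111

Answer: 110010001100111 (25703)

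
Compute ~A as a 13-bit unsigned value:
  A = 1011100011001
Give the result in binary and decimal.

Flip each bit (0->1, 1->0):
  1011100011001
  0100011100110

Answer: 0100011100110 (2278)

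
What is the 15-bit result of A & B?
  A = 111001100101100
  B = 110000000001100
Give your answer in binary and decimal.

Apply & to each column (1 only where both bits are 1):
  111001100101100
& 110000000001100
-----------------
  110000000001100

Answer: 110000000001100 (24588)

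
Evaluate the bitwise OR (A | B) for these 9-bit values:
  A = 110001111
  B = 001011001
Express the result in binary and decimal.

Apply | to each column (1 where either bit is 1):
  110001111
| 001011001
-----------
  111011111

Answer: 111011111 (479)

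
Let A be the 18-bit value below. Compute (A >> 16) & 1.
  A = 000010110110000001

Bit 16 is the 17th from the right.
  000010110110000001
   ^
That bit is 0.

Answer: 0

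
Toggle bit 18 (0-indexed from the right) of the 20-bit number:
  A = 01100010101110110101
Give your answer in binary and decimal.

Mask = 1 << 18 = 01000000000000000000
Bit 18 of A is 1; XOR with the mask flips it to 0.
  01100010101110110101
^ 01000000000000000000
----------------------
  00100010101110110101

Answer: 00100010101110110101 (142261)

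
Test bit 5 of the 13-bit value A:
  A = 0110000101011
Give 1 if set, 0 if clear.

Bit 5 is the 6th from the right.
  0110000101011
         ^
That bit is 1.

Answer: 1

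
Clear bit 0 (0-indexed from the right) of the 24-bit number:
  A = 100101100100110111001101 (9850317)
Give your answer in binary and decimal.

Mask = ~(1 << 0) = 111111111111111111111110
Bit 0 of A is 1, so AND-ing with the mask clears it to 0.
  100101100100110111001101
& 111111111111111111111110
--------------------------
  100101100100110111001100

Answer: 100101100100110111001100 (9850316)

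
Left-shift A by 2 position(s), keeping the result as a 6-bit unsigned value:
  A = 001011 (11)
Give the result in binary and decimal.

Shift left by 2: drop the top 2 bit(s), append 2 zero(s) on the right.
  001011  ->  discard [00], keep [1011], append 00
= 101100

Answer: 101100 (44)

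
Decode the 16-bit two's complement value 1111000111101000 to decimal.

MSB is 1, so the value is negative. Find the magnitude:
1. Invert bits:  0000111000010111
2. Add 1:        0000111000011000  = 3608
3. Apply sign:   -3608

Answer: -3608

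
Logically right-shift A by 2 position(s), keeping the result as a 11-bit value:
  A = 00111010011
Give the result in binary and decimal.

Logical shift right by 2: drop the bottom 2 bit(s), prepend 2 zero(s) on the left.
  00111010011  ->  keep [001110100], discard [11], prepend 00
= 00001110100

Answer: 00001110100 (116)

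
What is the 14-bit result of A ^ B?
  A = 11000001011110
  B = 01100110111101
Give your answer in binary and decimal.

Apply ^ to each column (1 where bits differ):
  11000001011110
^ 01100110111101
----------------
  10100111100011

Answer: 10100111100011 (10723)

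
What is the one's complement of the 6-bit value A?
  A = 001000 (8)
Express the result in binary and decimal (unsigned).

Flip each bit (0->1, 1->0):
  001000
  110111

Answer: 110111 (55)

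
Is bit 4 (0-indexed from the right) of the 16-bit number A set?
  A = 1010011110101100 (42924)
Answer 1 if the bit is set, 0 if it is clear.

Bit 4 is the 5th from the right.
  1010011110101100
             ^
That bit is 0.

Answer: 0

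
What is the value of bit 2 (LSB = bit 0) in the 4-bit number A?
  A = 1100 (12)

Bit 2 is the 3rd from the right.
  1100
   ^
That bit is 1.

Answer: 1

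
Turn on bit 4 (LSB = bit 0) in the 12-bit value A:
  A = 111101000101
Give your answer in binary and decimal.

Mask = 1 << 4 = 000000010000
Bit 4 of A is 0, so OR-ing with the mask flips it to 1.
  111101000101
| 000000010000
--------------
  111101010101

Answer: 111101010101 (3925)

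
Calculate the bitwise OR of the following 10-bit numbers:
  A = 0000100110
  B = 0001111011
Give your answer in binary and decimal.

Apply | to each column (1 where either bit is 1):
  0000100110
| 0001111011
------------
  0001111111

Answer: 0001111111 (127)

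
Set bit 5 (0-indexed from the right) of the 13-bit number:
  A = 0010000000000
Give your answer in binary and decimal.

Mask = 1 << 5 = 0000000100000
Bit 5 of A is 0, so OR-ing with the mask flips it to 1.
  0010000000000
| 0000000100000
---------------
  0010000100000

Answer: 0010000100000 (1056)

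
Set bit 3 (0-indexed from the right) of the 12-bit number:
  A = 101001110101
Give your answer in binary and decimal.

Mask = 1 << 3 = 000000001000
Bit 3 of A is 0, so OR-ing with the mask flips it to 1.
  101001110101
| 000000001000
--------------
  101001111101

Answer: 101001111101 (2685)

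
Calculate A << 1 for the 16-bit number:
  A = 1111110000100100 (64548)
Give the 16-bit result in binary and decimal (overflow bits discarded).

Shift left by 1: drop the top 1 bit(s), append 1 zero(s) on the right.
  1111110000100100  ->  discard [1], keep [111110000100100], append 0
= 1111100001001000

Answer: 1111100001001000 (63560)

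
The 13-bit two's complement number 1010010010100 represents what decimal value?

MSB is 1, so the value is negative. Find the magnitude:
1. Invert bits:  0101101101011
2. Add 1:        0101101101100  = 2924
3. Apply sign:   -2924

Answer: -2924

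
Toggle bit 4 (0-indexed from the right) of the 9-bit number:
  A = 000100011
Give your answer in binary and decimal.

Mask = 1 << 4 = 000010000
Bit 4 of A is 0; XOR with the mask flips it to 1.
  000100011
^ 000010000
-----------
  000110011

Answer: 000110011 (51)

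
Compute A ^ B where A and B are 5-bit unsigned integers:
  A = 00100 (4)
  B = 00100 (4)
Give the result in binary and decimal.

Apply ^ to each column (1 where bits differ):
  00100
^ 00100
-------
  00000

Answer: 00000 (0)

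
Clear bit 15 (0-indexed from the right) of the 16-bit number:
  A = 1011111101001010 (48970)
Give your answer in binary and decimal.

Mask = ~(1 << 15) = 0111111111111111
Bit 15 of A is 1, so AND-ing with the mask clears it to 0.
  1011111101001010
& 0111111111111111
------------------
  0011111101001010

Answer: 0011111101001010 (16202)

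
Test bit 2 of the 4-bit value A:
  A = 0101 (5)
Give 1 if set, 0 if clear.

Bit 2 is the 3rd from the right.
  0101
   ^
That bit is 1.

Answer: 1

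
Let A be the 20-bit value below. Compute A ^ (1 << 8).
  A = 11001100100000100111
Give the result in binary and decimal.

Mask = 1 << 8 = 00000000000100000000
Bit 8 of A is 0; XOR with the mask flips it to 1.
  11001100100000100111
^ 00000000000100000000
----------------------
  11001100100100100111

Answer: 11001100100100100111 (837927)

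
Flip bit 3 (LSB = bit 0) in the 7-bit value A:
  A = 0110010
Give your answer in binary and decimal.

Mask = 1 << 3 = 0001000
Bit 3 of A is 0; XOR with the mask flips it to 1.
  0110010
^ 0001000
---------
  0111010

Answer: 0111010 (58)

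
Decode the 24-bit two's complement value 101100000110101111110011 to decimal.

MSB is 1, so the value is negative. Find the magnitude:
1. Invert bits:  010011111001010000001100
2. Add 1:        010011111001010000001101  = 5215245
3. Apply sign:   -5215245

Answer: -5215245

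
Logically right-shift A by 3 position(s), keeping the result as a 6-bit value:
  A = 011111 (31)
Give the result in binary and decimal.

Logical shift right by 3: drop the bottom 3 bit(s), prepend 3 zero(s) on the left.
  011111  ->  keep [011], discard [111], prepend 000
= 000011

Answer: 000011 (3)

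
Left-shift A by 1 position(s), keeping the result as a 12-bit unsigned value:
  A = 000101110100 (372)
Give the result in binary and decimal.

Shift left by 1: drop the top 1 bit(s), append 1 zero(s) on the right.
  000101110100  ->  discard [0], keep [00101110100], append 0
= 001011101000

Answer: 001011101000 (744)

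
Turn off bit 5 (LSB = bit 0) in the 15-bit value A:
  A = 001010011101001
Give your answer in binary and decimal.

Mask = ~(1 << 5) = 111111111011111
Bit 5 of A is 1, so AND-ing with the mask clears it to 0.
  001010011101001
& 111111111011111
-----------------
  001010011001001

Answer: 001010011001001 (5321)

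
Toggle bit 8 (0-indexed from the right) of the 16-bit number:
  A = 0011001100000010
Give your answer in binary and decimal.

Mask = 1 << 8 = 0000000100000000
Bit 8 of A is 1; XOR with the mask flips it to 0.
  0011001100000010
^ 0000000100000000
------------------
  0011001000000010

Answer: 0011001000000010 (12802)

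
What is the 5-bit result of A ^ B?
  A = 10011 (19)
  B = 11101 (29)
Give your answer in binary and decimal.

Apply ^ to each column (1 where bits differ):
  10011
^ 11101
-------
  01110

Answer: 01110 (14)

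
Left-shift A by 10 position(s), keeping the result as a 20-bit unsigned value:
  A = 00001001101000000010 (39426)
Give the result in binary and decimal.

Shift left by 10: drop the top 10 bit(s), append 10 zero(s) on the right.
  00001001101000000010  ->  discard [0000100110], keep [1000000010], append 0000000000
= 10000000100000000000

Answer: 10000000100000000000 (526336)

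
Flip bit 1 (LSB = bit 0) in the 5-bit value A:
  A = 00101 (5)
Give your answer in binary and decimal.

Mask = 1 << 1 = 00010
Bit 1 of A is 0; XOR with the mask flips it to 1.
  00101
^ 00010
-------
  00111

Answer: 00111 (7)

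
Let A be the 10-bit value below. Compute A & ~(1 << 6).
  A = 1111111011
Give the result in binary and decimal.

Mask = ~(1 << 6) = 1110111111
Bit 6 of A is 1, so AND-ing with the mask clears it to 0.
  1111111011
& 1110111111
------------
  1110111011

Answer: 1110111011 (955)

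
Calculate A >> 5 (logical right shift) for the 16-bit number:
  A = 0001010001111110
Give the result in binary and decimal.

Logical shift right by 5: drop the bottom 5 bit(s), prepend 5 zero(s) on the left.
  0001010001111110  ->  keep [00010100011], discard [11110], prepend 00000
= 0000000010100011

Answer: 0000000010100011 (163)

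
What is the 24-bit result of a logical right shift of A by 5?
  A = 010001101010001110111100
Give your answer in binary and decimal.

Logical shift right by 5: drop the bottom 5 bit(s), prepend 5 zero(s) on the left.
  010001101010001110111100  ->  keep [0100011010100011101], discard [11100], prepend 00000
= 000000100011010100011101

Answer: 000000100011010100011101 (144669)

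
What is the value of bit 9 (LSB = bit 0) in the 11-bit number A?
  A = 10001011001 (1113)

Bit 9 is the 10th from the right.
  10001011001
   ^
That bit is 0.

Answer: 0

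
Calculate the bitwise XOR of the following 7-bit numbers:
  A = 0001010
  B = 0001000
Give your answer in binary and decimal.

Apply ^ to each column (1 where bits differ):
  0001010
^ 0001000
---------
  0000010

Answer: 0000010 (2)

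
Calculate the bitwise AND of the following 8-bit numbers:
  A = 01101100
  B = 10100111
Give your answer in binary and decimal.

Apply & to each column (1 only where both bits are 1):
  01101100
& 10100111
----------
  00100100

Answer: 00100100 (36)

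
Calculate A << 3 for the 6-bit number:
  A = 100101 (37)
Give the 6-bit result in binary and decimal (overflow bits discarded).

Shift left by 3: drop the top 3 bit(s), append 3 zero(s) on the right.
  100101  ->  discard [100], keep [101], append 000
= 101000

Answer: 101000 (40)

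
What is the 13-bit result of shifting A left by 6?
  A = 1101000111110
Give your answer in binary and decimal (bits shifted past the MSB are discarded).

Shift left by 6: drop the top 6 bit(s), append 6 zero(s) on the right.
  1101000111110  ->  discard [110100], keep [0111110], append 000000
= 0111110000000

Answer: 0111110000000 (3968)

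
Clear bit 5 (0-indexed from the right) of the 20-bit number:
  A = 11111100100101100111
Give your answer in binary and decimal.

Mask = ~(1 << 5) = 11111111111111011111
Bit 5 of A is 1, so AND-ing with the mask clears it to 0.
  11111100100101100111
& 11111111111111011111
----------------------
  11111100100101000111

Answer: 11111100100101000111 (1034567)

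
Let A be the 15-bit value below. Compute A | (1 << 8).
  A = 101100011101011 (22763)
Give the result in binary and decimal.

Mask = 1 << 8 = 000000100000000
Bit 8 of A is 0, so OR-ing with the mask flips it to 1.
  101100011101011
| 000000100000000
-----------------
  101100111101011

Answer: 101100111101011 (23019)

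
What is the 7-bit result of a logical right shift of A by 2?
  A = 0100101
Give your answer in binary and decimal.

Logical shift right by 2: drop the bottom 2 bit(s), prepend 2 zero(s) on the left.
  0100101  ->  keep [01001], discard [01], prepend 00
= 0001001

Answer: 0001001 (9)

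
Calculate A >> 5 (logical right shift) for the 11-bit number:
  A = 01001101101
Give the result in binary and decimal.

Logical shift right by 5: drop the bottom 5 bit(s), prepend 5 zero(s) on the left.
  01001101101  ->  keep [010011], discard [01101], prepend 00000
= 00000010011

Answer: 00000010011 (19)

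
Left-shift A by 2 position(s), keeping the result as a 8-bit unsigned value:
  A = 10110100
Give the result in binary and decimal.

Shift left by 2: drop the top 2 bit(s), append 2 zero(s) on the right.
  10110100  ->  discard [10], keep [110100], append 00
= 11010000

Answer: 11010000 (208)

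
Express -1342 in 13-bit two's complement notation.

1. Binary of +1342:  0010100111110
2. Invert bits:     1101011000001
3. Add 1:           1101011000010

Answer: 1101011000010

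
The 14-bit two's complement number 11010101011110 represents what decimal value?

MSB is 1, so the value is negative. Find the magnitude:
1. Invert bits:  00101010100001
2. Add 1:        00101010100010  = 2722
3. Apply sign:   -2722

Answer: -2722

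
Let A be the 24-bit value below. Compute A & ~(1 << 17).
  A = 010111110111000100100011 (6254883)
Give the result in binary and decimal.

Mask = ~(1 << 17) = 111111011111111111111111
Bit 17 of A is 1, so AND-ing with the mask clears it to 0.
  010111110111000100100011
& 111111011111111111111111
--------------------------
  010111010111000100100011

Answer: 010111010111000100100011 (6123811)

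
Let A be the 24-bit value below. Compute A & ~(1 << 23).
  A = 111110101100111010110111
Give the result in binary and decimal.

Mask = ~(1 << 23) = 011111111111111111111111
Bit 23 of A is 1, so AND-ing with the mask clears it to 0.
  111110101100111010110111
& 011111111111111111111111
--------------------------
  011110101100111010110111

Answer: 011110101100111010110111 (8048311)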